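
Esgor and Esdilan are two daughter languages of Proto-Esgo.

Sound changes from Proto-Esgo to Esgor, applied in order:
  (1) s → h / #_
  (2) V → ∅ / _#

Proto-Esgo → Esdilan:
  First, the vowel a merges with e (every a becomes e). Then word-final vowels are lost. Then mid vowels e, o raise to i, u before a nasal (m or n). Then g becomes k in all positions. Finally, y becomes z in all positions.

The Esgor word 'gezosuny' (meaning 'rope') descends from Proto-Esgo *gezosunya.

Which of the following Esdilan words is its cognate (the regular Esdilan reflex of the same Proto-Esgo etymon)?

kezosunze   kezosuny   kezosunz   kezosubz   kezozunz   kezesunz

kezosunz

Esdilan: *gezosunya > gezosunye > gezosuny > kezosuny > kezosunz  (by vowel merger, apocope, unconditioned shift, unconditioned shift)
Among the options, 'kezosunz' alone shows every Esdilan change applied in order.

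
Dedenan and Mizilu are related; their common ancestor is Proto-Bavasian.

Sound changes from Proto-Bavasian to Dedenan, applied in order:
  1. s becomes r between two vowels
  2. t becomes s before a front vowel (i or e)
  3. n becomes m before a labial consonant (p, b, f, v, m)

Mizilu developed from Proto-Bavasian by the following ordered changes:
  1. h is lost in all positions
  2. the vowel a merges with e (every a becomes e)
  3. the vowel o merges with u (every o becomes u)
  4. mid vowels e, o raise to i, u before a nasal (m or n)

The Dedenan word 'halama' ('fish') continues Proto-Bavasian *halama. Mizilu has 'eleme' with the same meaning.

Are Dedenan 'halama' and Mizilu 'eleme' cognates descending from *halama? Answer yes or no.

Derive the expected Mizilu reflex of *halama:
Mizilu: *halama > alama > eleme > elime  (by h-loss, vowel merger, pre-nasal raising)
The regular Mizilu reflex would be 'elime', but the attested form is 'eleme'. The correspondence is irregular, so they are not cognates (the Mizilu form has a different source).

no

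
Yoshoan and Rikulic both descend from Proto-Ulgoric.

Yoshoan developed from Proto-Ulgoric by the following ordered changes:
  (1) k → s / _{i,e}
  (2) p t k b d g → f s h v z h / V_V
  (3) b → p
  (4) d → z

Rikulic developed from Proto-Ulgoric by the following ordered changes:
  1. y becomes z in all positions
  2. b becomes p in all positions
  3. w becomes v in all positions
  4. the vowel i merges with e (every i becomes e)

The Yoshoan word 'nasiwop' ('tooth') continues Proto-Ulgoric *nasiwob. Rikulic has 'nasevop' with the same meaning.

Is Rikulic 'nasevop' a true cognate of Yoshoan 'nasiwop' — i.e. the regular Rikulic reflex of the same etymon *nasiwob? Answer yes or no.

Derive the expected Rikulic reflex of *nasiwob:
Rikulic: *nasiwob > nasiwop > nasivop > nasevop  (by unconditioned shift, unconditioned shift, vowel merger)
Rikulic 'nasevop' matches the regular reflex exactly, so the pair is cognate.

yes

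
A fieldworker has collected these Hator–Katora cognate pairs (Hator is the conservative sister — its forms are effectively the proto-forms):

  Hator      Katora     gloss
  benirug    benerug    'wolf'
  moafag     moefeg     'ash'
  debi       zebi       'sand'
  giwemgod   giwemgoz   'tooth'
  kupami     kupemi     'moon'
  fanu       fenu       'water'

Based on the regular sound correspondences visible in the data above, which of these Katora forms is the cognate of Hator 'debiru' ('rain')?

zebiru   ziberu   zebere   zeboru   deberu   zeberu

zeberu

debi ~ zebi — Hator d corresponds to Katora z word-initially before a front vowel.
benirug ~ benerug — Hator i corresponds to Katora e after a consonant, before r.
Applying these to Hator 'debiru':
  debiru → zebiru   (d→z word-initially before a front vowel)
  zebiru → zeberu   (i→e after a consonant, before r)
So the Katora cognate is 'zeberu'.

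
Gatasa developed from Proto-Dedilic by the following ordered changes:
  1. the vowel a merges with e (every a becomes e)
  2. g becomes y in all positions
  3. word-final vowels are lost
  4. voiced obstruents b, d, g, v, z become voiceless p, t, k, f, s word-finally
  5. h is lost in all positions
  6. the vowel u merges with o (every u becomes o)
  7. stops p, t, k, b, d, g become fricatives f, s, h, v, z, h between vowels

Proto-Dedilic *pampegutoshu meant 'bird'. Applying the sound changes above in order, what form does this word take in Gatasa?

Gatasa: *pampegutoshu
  pampegutoshu → pempegutoshu   [vowel merger]
  pempegutoshu → pempeyutoshu   [unconditioned shift]
  pempeyutoshu → pempeyutosh   [apocope]
  pempeyutosh (rule 4 does not apply)
  pempeyutosh → pempeyutos   [h-loss]
  pempeyutos → pempeyotos   [vowel merger]
  pempeyotos → pempeyosos   [intervocalic lenition]
  giving Gatasa pempeyosos.

pempeyosos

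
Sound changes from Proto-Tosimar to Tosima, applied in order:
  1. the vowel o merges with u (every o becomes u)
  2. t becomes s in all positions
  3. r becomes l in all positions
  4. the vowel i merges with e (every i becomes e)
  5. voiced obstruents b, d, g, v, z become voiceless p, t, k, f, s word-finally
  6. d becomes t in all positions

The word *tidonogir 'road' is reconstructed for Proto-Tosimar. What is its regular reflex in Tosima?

Tosima: *tidonogir > tidunugir > sidunugir > sidunugil > sedunugel > setunugel  (by vowel merger, unconditioned shift, unconditioned shift, vowel merger, unconditioned shift)

setunugel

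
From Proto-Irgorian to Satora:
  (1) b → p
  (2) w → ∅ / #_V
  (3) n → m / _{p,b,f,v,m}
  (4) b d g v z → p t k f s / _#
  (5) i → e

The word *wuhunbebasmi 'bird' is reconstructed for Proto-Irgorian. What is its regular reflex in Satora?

Satora: start from *wuhunbebasmi.
  rule 1 (unconditioned shift): wuhunbebasmi → wuhunpepasmi
  rule 2 (glide loss): wuhunpepasmi → uhunpepasmi
  rule 3 (nasal place assimilation): uhunpepasmi → uhumpepasmi
  rule 4: no change — uhumpepasmi
  rule 5 (vowel merger): uhumpepasmi → uhumpepasme
  ⇒ Satora uhumpepasme

uhumpepasme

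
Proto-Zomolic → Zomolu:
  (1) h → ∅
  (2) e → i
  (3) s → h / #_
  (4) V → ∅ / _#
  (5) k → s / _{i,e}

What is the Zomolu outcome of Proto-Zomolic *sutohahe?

Zomolu: start from *sutohahe.
  rule 1 (h-loss): sutohahe → sutoae
  rule 2 (vowel merger): sutoae → sutoai
  rule 3 (debuccalisation): sutoai → hutoai
  rule 4 (apocope): hutoai → hutoa
  rule 5: no change — hutoa
  ⇒ Zomolu hutoa

hutoa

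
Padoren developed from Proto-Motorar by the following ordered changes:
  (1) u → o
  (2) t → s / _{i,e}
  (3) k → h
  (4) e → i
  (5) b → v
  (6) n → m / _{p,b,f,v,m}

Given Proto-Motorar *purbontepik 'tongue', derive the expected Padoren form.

porvonsipih

Padoren: *purbontepik > porbontepik > porbonsepik > porbonsepih > porbonsipih > porvonsipih  (by vowel merger, palatalisation, unconditioned shift, vowel merger, unconditioned shift)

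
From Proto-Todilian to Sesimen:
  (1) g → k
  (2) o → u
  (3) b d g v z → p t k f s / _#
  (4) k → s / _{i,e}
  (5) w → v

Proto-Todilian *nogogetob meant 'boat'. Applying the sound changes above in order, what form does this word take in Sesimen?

nukusetup

Sesimen: *nogogetob
  nogogetob → nokoketob   [unconditioned shift]
  nokoketob → nukuketub   [vowel merger]
  nukuketub → nukuketup   [final devoicing]
  nukuketup → nukusetup   [palatalisation]
  nukusetup (rule 5 does not apply)
  giving Sesimen nukusetup.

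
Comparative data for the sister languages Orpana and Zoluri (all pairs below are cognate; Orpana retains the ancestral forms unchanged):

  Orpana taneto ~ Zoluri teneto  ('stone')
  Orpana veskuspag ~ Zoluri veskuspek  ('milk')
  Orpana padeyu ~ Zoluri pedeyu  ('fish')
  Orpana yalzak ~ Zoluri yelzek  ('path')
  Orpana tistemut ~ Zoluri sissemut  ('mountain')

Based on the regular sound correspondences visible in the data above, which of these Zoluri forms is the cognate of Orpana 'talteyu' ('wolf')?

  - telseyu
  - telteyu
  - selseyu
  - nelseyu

telseyu

veskuspag ~ veskuspek, padeyu ~ pedeyu — Orpana a corresponds to Zoluri e after a consonant, before a consonant other than r, m, n, p, b, f, v.
tistemut ~ sissemut — Orpana t corresponds to Zoluri s after a consonant, before a front vowel.
Applying these to Orpana 'talteyu':
  talteyu → telteyu   (a→e after a consonant, before a consonant other than r, m, n, p, b, f, v)
  telteyu → telseyu   (t→s after a consonant, before a front vowel)
So the Zoluri cognate is 'telseyu'.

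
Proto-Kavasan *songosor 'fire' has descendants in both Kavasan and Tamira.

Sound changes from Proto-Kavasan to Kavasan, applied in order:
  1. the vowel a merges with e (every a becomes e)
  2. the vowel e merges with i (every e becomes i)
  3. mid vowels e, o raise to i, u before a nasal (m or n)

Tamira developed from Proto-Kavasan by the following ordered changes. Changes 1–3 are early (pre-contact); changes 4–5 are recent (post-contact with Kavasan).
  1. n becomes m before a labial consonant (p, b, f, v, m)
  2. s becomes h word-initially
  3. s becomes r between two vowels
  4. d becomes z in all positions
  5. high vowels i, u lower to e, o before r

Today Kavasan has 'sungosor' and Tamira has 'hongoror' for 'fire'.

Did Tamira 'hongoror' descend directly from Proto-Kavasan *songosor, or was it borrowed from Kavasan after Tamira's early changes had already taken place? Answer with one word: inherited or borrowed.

If inherited, *songosor would pass through all of Tamira's changes:
Tamira: start from *songosor.
  rule 1: no change — songosor
  rule 2 (debuccalisation): songosor → hongosor
  rule 3 (rhotacism): hongosor → hongoror
  rule 4: no change — hongoror
  rule 5: no change — hongoror
  ⇒ Tamira hongoror
If borrowed from Kavasan 'sungosor' after the early changes, it would undergo only the recent ones:
  rule 4 (unconditioned shift): no change (sungosor)
  rule 5 (pre-rhotic lowering): no change (sungosor)
  ⇒ as a loan: sungosor
Tamira 'hongoror' matches the inherited outcome exactly, so it is an inherited cognate, not a loan.

inherited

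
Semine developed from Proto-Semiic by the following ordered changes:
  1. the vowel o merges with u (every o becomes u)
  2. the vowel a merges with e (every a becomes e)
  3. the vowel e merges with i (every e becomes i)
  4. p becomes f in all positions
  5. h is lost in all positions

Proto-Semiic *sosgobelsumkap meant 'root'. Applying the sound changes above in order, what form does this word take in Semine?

Semine: start from *sosgobelsumkap.
  rule 1 (vowel merger): sosgobelsumkap → susgubelsumkap
  rule 2 (vowel merger): susgubelsumkap → susgubelsumkep
  rule 3 (vowel merger): susgubelsumkep → susgubilsumkip
  rule 4 (unconditioned shift): susgubilsumkip → susgubilsumkif
  rule 5: no change — susgubilsumkif
  ⇒ Semine susgubilsumkif

susgubilsumkif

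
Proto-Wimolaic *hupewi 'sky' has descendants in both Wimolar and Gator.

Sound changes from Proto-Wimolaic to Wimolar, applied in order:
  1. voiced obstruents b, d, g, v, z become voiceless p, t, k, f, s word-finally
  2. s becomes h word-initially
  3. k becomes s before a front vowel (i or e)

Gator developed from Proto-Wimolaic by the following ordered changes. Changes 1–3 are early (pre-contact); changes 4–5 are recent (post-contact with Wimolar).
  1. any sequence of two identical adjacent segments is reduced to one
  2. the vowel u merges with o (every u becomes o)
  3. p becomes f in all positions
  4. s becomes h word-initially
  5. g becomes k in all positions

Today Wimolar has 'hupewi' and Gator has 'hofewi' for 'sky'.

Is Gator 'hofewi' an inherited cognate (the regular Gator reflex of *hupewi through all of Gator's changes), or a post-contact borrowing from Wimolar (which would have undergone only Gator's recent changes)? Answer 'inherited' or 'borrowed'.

If inherited, *hupewi would pass through all of Gator's changes:
Gator: *hupewi
  hupewi (rule 1 does not apply)
  hupewi → hopewi   [vowel merger]
  hopewi → hofewi   [unconditioned shift]
  hofewi (rule 4 does not apply)
  hofewi (rule 5 does not apply)
  giving Gator hofewi.
If borrowed from Wimolar 'hupewi' after the early changes, it would undergo only the recent ones:
  rule 4 (debuccalisation): no change (hupewi)
  rule 5 (unconditioned shift): no change (hupewi)
  ⇒ as a loan: hupewi
Gator 'hofewi' matches the inherited outcome exactly, so it is an inherited cognate, not a loan.

inherited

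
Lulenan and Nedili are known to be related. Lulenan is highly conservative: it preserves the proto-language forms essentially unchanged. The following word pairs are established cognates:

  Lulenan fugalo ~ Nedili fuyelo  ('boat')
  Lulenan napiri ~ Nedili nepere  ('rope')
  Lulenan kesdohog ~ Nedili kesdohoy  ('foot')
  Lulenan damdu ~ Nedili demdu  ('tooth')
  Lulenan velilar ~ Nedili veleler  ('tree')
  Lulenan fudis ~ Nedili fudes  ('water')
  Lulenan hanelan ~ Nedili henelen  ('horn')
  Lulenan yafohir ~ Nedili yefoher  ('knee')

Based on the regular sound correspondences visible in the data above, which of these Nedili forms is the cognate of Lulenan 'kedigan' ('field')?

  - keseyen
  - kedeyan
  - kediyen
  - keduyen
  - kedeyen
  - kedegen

velilar ~ veleler, fudis ~ fudes — Lulenan i corresponds to Nedili e after a consonant, before a consonant other than r, m, n, p, b, f, v.
fugalo ~ fuyelo — Lulenan g corresponds to Nedili y between vowels (before a back vowel).
hanelan ~ henelen — Lulenan a corresponds to Nedili e after a consonant, before a nasal.
Applying these to Lulenan 'kedigan':
  kedigan → kedegan   (i→e after a consonant, before a consonant other than r, m, n, p, b, f, v)
  kedegan → kedeyan   (g→y between vowels (before a back vowel))
  kedeyan → kedeyen   (a→e after a consonant, before a nasal)
So the Nedili cognate is 'kedeyen'.

kedeyen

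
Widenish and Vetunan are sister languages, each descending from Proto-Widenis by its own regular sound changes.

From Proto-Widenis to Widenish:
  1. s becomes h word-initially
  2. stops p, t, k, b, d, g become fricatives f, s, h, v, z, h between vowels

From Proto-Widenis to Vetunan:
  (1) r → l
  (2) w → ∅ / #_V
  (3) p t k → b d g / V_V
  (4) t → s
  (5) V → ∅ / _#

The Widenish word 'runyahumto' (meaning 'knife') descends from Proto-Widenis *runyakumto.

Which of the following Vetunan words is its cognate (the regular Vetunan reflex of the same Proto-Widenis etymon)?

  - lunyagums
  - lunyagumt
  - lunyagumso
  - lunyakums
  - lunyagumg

lunyagums

Vetunan: *runyakumto
  runyakumto → lunyakumto   [unconditioned shift]
  lunyakumto (rule 2 does not apply)
  lunyakumto → lunyagumto   [intervocalic voicing]
  lunyagumto → lunyagumso   [unconditioned shift]
  lunyagumso → lunyagums   [apocope]
  giving Vetunan lunyagums.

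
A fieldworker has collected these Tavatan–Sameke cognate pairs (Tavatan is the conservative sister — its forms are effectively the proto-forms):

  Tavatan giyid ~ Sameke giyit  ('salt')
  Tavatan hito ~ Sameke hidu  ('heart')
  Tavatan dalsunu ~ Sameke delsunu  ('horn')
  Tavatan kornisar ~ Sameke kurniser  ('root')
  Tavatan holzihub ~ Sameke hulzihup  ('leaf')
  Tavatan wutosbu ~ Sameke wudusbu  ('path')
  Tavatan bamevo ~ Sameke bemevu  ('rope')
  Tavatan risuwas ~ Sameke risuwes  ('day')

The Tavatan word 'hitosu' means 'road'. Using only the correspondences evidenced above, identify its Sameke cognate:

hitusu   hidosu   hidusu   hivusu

hito ~ hidu, wutosbu ~ wudusbu — Tavatan t corresponds to Sameke d between vowels (before a back vowel).
holzihub ~ hulzihup, wutosbu ~ wudusbu — Tavatan o corresponds to Sameke u after a consonant, before a consonant other than r, m, n, p, b, f, v.
Applying these to Tavatan 'hitosu':
  hitosu → hidosu   (t→d between vowels (before a back vowel))
  hidosu → hidusu   (o→u after a consonant, before a consonant other than r, m, n, p, b, f, v)
So the Sameke cognate is 'hidusu'.

hidusu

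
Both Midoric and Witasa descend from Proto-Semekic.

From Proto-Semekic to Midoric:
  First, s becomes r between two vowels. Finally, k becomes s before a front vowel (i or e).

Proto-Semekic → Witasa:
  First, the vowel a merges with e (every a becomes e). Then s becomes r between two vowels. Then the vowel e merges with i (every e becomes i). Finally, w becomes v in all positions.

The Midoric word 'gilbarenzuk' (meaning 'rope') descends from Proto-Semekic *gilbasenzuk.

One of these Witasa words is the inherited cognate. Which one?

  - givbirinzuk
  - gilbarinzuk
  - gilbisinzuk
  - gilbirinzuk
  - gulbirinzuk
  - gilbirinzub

Witasa: *gilbasenzuk
  gilbasenzuk → gilbesenzuk   [vowel merger]
  gilbesenzuk → gilberenzuk   [rhotacism]
  gilberenzuk → gilbirinzuk   [vowel merger]
  gilbirinzuk (rule 4 does not apply)
  giving Witasa gilbirinzuk.
Among the options, 'gilbirinzuk' alone shows every Witasa change applied in order.

gilbirinzuk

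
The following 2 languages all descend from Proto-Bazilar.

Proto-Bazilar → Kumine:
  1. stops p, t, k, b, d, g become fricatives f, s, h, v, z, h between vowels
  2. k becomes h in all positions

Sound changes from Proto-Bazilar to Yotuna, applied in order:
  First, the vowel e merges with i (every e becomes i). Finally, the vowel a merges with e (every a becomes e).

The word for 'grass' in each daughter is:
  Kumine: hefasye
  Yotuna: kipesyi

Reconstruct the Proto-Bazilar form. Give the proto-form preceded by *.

Position 3: Kumine has f, Yotuna has p. Yotuna preserves p here (none of its changes turn any other segment into p), so the proto-segment is *p.
Position 7: Kumine has e, Yotuna has i. Kumine preserves e here (none of its changes turn any other segment into e), so the proto-segment is *e.
Position 2: Kumine has e, Yotuna has i. Kumine preserves e here (none of its changes turn any other segment into e), so the proto-segment is *e.
Verify the candidate proto-form against each daughter:
Kumine: *kepasye
  kepasye → kefasye   [intervocalic lenition]
  kefasye → hefasye   [unconditioned shift]
  giving Kumine hefasye.
Yotuna: *kepasye
  kepasye → kipasyi   [vowel merger]
  kipasyi → kipesyi   [vowel merger]
  giving Yotuna kipesyi.
Only *kepasye yields all of Kumine hefasye, Yotuna kipesyi.

*kepasye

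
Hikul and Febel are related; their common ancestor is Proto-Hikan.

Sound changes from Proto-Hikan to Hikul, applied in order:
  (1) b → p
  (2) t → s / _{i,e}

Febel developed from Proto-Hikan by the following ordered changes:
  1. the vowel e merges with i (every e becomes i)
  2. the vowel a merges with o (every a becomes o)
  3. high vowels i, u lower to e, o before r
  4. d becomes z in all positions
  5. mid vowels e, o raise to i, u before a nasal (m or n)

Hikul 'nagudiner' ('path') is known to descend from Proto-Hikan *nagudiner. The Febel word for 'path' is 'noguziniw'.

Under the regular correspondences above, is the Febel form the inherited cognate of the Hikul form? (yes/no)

no

Derive the expected Febel reflex of *nagudiner:
Febel: start from *nagudiner.
  rule 1 (vowel merger): nagudiner → nagudinir
  rule 2 (vowel merger): nagudinir → nogudinir
  rule 3 (pre-rhotic lowering): nogudinir → nogudiner
  rule 4 (unconditioned shift): nogudiner → noguziner
  rule 5: no change — noguziner
  ⇒ Febel noguziner
The regular Febel reflex would be 'noguziner', but the attested form is 'noguziniw'. The correspondence is irregular, so they are not cognates (the Febel form has a different source).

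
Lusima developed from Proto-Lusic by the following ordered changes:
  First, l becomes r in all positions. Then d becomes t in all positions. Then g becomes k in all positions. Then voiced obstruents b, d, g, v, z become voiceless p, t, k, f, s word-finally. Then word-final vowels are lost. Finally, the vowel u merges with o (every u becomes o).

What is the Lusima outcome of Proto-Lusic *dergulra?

terkorr

Lusima: start from *dergulra.
  rule 1 (unconditioned shift): dergulra → dergurra
  rule 2 (unconditioned shift): dergurra → tergurra
  rule 3 (unconditioned shift): tergurra → terkurra
  rule 4: no change — terkurra
  rule 5 (apocope): terkurra → terkurr
  rule 6 (vowel merger): terkurr → terkorr
  ⇒ Lusima terkorr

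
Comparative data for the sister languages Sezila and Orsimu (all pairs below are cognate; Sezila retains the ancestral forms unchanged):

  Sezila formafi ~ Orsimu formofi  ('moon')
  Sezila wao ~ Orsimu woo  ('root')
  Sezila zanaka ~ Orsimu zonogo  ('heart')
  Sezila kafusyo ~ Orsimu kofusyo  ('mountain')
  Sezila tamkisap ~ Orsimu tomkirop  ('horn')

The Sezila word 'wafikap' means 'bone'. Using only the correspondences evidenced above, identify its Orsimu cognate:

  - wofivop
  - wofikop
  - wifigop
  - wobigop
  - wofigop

formafi ~ formofi, kafusyo ~ kofusyo — Sezila a corresponds to Orsimu o after a consonant, before a labial obstruent.
zanaka ~ zonogo — Sezila k corresponds to Orsimu g between vowels (before a back vowel).
tamkisap ~ tomkirop — Sezila a corresponds to Orsimu o after a consonant, before a labial obstruent.
Applying these to Sezila 'wafikap':
  wafikap → wofikap   (a→o after a consonant, before a labial obstruent)
  wofikap → wofigap   (k→g between vowels (before a back vowel))
  wofigap → wofigop   (a→o after a consonant, before a labial obstruent)
So the Orsimu cognate is 'wofigop'.

wofigop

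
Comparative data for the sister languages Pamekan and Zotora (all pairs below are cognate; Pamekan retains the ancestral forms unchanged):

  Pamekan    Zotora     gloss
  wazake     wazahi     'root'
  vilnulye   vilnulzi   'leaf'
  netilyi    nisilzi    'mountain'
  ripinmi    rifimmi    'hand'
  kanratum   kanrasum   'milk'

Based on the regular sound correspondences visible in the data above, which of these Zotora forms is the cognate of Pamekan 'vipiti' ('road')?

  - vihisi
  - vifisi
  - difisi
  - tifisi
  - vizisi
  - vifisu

vifisi

ripinmi ~ rifimmi — Pamekan p corresponds to Zotora f between vowels (before a front vowel).
netilyi ~ nisilzi — Pamekan t corresponds to Zotora s between vowels (before a front vowel).
Applying these to Pamekan 'vipiti':
  vipiti → vifiti   (p→f between vowels (before a front vowel))
  vifiti → vifisi   (t→s between vowels (before a front vowel))
So the Zotora cognate is 'vifisi'.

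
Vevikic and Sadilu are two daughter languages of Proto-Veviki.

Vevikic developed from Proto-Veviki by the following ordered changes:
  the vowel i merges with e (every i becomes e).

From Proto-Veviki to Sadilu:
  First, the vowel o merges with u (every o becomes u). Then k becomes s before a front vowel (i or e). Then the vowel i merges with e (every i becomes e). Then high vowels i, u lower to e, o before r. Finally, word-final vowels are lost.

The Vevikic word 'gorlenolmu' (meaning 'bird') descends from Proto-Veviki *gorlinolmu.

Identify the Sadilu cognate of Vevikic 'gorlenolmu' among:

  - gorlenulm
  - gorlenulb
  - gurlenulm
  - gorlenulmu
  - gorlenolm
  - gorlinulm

Sadilu: start from *gorlinolmu.
  rule 1 (vowel merger): gorlinolmu → gurlinulmu
  rule 2: no change — gurlinulmu
  rule 3 (vowel merger): gurlinulmu → gurlenulmu
  rule 4 (pre-rhotic lowering): gurlenulmu → gorlenulmu
  rule 5 (apocope): gorlenulmu → gorlenulm
  ⇒ Sadilu gorlenulm
The other candidates each miss or misapply at least one Sadilu change.

gorlenulm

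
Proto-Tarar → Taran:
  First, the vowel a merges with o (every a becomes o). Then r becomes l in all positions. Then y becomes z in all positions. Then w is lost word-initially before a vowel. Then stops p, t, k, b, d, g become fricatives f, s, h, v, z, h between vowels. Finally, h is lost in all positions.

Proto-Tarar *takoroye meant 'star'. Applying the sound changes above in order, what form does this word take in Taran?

tooloze

Taran: *takoroye
  takoroye → tokoroye   [vowel merger]
  tokoroye → tokoloye   [unconditioned shift]
  tokoloye → tokoloze   [unconditioned shift]
  tokoloze (rule 4 does not apply)
  tokoloze → toholoze   [intervocalic lenition]
  toholoze → tooloze   [h-loss]
  giving Taran tooloze.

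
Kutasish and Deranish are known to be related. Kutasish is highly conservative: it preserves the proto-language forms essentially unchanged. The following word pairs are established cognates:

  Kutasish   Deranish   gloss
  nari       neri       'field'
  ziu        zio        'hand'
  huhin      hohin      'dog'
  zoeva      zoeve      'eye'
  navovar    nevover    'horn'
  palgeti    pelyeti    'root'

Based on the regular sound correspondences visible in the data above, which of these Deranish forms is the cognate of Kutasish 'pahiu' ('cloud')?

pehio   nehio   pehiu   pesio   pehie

pehio

palgeti ~ pelyeti — Kutasish a corresponds to Deranish e after a consonant, before a consonant other than r, m, n, p, b, f, v.
ziu ~ zio — Kutasish u corresponds to Deranish o word-finally.
Applying these to Kutasish 'pahiu':
  pahiu → pehiu   (a→e after a consonant, before a consonant other than r, m, n, p, b, f, v)
  pehiu → pehio   (u→o word-finally)
So the Deranish cognate is 'pehio'.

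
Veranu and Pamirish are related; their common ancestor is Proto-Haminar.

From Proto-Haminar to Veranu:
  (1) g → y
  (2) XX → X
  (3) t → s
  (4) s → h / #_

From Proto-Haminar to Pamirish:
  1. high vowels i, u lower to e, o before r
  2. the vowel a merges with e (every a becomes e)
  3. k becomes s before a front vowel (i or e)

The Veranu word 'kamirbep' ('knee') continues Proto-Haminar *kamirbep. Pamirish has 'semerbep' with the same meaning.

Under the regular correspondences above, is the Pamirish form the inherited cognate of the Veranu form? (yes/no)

yes

Derive the expected Pamirish reflex of *kamirbep:
Pamirish: *kamirbep > kamerbep > kemerbep > semerbep  (by pre-rhotic lowering, vowel merger, palatalisation)
Pamirish 'semerbep' matches the regular reflex exactly, so the pair is cognate.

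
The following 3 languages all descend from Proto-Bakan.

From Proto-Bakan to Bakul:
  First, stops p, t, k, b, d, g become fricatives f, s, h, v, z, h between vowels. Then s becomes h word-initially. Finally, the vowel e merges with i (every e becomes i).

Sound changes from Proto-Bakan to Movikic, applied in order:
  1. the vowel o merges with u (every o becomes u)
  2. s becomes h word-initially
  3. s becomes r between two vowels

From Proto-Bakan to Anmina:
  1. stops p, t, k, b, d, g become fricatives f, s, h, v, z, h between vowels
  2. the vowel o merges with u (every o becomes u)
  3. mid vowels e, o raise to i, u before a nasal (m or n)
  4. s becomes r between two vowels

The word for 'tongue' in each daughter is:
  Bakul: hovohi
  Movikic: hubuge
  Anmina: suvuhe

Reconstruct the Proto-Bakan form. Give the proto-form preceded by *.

Position 2: Bakul has o, Movikic has u, Anmina has u. Bakul preserves o here (none of its changes turn any other segment into o), so the proto-segment is *o.
Position 3: Bakul has v, Movikic has b, Anmina has v. Movikic preserves b here (none of its changes turn any other segment into b), so the proto-segment is *b.
This points to *soboge. Verify forward in each daughter:
Bakul: *soboge
  soboge → sovohe   [intervocalic lenition]
  sovohe → hovohe   [debuccalisation]
  hovohe → hovohi   [vowel merger]
  giving Bakul hovohi.
Movikic: *soboge > subuge > hubuge  (by vowel merger, debuccalisation)
Anmina: *soboge
  soboge → sovohe   [intervocalic lenition]
  sovohe → suvuhe   [vowel merger]
  suvuhe (rule 3 does not apply)
  suvuhe (rule 4 does not apply)
  giving Anmina suvuhe.
*soboge is the unique common source.

*soboge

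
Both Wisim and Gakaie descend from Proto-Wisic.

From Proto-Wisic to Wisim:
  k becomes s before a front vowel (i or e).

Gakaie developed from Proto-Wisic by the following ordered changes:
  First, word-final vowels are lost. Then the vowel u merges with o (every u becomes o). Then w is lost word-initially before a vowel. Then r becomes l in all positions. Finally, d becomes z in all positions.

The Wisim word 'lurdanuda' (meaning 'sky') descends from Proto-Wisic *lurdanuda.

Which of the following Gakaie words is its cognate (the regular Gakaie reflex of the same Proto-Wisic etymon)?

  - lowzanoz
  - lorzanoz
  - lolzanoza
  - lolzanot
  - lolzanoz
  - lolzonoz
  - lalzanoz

Gakaie: *lurdanuda
  lurdanuda → lurdanud   [apocope]
  lurdanud → lordanod   [vowel merger]
  lordanod (rule 3 does not apply)
  lordanod → loldanod   [unconditioned shift]
  loldanod → lolzanoz   [unconditioned shift]
  giving Gakaie lolzanoz.

lolzanoz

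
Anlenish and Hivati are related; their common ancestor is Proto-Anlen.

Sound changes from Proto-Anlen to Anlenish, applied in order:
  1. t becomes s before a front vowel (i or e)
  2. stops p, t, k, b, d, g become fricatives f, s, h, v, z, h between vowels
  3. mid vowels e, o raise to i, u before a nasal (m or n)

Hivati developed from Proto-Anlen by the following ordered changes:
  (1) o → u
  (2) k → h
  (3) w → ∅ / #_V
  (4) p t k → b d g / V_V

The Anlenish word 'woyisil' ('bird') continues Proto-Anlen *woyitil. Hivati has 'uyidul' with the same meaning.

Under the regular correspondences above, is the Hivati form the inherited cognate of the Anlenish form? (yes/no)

no

Derive the expected Hivati reflex of *woyitil:
Hivati: *woyitil > wuyitil > uyitil > uyidil  (by vowel merger, glide loss, intervocalic voicing)
The regular Hivati reflex would be 'uyidil', but the attested form is 'uyidul'. The correspondence is irregular, so they are not cognates (the Hivati form has a different source).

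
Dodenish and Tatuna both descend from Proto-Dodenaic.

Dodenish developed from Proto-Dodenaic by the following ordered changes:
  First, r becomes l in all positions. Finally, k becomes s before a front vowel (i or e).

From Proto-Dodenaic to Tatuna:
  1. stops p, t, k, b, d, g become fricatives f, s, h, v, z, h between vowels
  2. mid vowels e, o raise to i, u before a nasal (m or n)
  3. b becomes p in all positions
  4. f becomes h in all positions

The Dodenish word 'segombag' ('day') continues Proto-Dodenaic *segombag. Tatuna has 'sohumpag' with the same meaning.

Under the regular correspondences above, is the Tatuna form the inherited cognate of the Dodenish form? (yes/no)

Derive the expected Tatuna reflex of *segombag:
Tatuna: *segombag
  segombag → sehombag   [intervocalic lenition]
  sehombag → sehumbag   [pre-nasal raising]
  sehumbag → sehumpag   [unconditioned shift]
  sehumpag (rule 4 does not apply)
  giving Tatuna sehumpag.
The regular Tatuna reflex would be 'sehumpag', but the attested form is 'sohumpag'. The correspondence is irregular, so they are not cognates (the Tatuna form has a different source).

no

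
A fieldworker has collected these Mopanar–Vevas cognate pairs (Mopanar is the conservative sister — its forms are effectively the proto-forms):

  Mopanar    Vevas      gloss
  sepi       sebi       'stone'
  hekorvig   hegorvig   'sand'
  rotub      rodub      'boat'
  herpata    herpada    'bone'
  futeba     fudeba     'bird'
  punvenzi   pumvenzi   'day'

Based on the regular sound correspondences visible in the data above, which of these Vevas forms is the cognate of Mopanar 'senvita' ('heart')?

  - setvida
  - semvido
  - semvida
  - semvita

semvida

punvenzi ~ pumvenzi — Mopanar n corresponds to Vevas m after a vowel, before a labial obstruent.
herpata ~ herpada — Mopanar t corresponds to Vevas d between vowels (before a back vowel).
Applying these to Mopanar 'senvita':
  senvita → semvita   (n→m after a vowel, before a labial obstruent)
  semvita → semvida   (t→d between vowels (before a back vowel))
So the Vevas cognate is 'semvida'.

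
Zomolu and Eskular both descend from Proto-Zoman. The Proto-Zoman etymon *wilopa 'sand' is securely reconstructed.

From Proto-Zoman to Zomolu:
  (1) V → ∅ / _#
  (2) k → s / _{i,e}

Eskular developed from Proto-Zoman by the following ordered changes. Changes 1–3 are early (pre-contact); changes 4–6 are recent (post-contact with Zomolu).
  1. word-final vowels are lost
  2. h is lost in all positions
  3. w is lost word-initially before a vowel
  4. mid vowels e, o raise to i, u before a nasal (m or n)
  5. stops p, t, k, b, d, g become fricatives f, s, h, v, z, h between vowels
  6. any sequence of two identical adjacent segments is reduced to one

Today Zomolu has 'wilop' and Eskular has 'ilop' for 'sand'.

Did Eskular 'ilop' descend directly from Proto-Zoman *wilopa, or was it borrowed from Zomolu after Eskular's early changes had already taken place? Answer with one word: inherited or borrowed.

If inherited, *wilopa would pass through all of Eskular's changes:
Eskular: *wilopa
  wilopa → wilop   [apocope]
  wilop (rule 2 does not apply)
  wilop → ilop   [glide loss]
  ilop (rule 4 does not apply)
  ilop (rule 5 does not apply)
  ilop (rule 6 does not apply)
  giving Eskular ilop.
If borrowed from Zomolu 'wilop' after the early changes, it would undergo only the recent ones:
  rule 4 (pre-nasal raising): no change (wilop)
  rule 5 (intervocalic lenition): no change (wilop)
  rule 6 (degemination): no change (wilop)
  ⇒ as a loan: wilop
Eskular 'ilop' matches the inherited outcome exactly, so it is an inherited cognate, not a loan.

inherited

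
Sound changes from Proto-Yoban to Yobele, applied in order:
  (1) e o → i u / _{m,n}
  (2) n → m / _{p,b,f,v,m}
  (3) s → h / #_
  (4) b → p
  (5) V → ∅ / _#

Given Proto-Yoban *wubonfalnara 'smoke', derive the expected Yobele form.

Yobele: *wubonfalnara
  wubonfalnara → wubunfalnara   [pre-nasal raising]
  wubunfalnara → wubumfalnara   [nasal place assimilation]
  wubumfalnara (rule 3 does not apply)
  wubumfalnara → wupumfalnara   [unconditioned shift]
  wupumfalnara → wupumfalnar   [apocope]
  giving Yobele wupumfalnar.

wupumfalnar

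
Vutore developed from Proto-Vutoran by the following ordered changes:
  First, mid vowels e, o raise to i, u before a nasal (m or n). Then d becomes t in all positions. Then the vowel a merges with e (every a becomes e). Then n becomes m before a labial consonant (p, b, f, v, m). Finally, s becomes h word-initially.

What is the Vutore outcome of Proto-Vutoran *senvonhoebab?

Vutore: *senvonhoebab > sinvunhoebab > sinvunhoebeb > simvunhoebeb > himvunhoebeb  (by pre-nasal raising, vowel merger, nasal place assimilation, debuccalisation)

himvunhoebeb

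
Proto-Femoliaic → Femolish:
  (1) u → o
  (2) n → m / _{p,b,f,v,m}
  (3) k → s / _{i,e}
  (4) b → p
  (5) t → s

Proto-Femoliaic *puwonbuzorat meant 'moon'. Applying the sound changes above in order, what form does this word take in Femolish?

Femolish: *puwonbuzorat > powonbozorat > powombozorat > powompozorat > powompozoras  (by vowel merger, nasal place assimilation, unconditioned shift, unconditioned shift)

powompozoras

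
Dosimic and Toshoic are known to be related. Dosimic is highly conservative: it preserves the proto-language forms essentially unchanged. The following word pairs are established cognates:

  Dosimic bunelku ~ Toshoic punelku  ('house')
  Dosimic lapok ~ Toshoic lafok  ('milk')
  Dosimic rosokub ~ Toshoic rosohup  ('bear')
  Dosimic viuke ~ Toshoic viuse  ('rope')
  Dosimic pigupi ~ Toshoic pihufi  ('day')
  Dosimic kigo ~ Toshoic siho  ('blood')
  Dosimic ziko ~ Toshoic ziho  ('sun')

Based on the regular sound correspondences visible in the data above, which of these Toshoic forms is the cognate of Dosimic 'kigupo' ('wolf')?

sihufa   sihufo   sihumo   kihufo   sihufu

sihufo

kigo ~ siho — Dosimic k corresponds to Toshoic s word-initially before a front vowel.
pigupi ~ pihufi — Dosimic g corresponds to Toshoic h between vowels (before a back vowel).
lapok ~ lafok — Dosimic p corresponds to Toshoic f between vowels (before a back vowel).
Applying these to Dosimic 'kigupo':
  kigupo → sigupo   (k→s word-initially before a front vowel)
  sigupo → sihupo   (g→h between vowels (before a back vowel))
  sihupo → sihufo   (p→f between vowels (before a back vowel))
So the Toshoic cognate is 'sihufo'.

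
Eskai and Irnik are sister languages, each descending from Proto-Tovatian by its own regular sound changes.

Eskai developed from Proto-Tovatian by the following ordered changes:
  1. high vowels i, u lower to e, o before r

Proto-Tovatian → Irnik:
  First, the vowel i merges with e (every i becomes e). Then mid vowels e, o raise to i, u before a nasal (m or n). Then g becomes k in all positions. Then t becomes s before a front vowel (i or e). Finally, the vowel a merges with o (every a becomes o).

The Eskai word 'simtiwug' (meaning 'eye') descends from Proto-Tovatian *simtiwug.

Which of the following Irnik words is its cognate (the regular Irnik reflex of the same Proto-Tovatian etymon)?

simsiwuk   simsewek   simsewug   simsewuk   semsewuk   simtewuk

Irnik: *simtiwug
  simtiwug → semtewug   [vowel merger]
  semtewug → simtewug   [pre-nasal raising]
  simtewug → simtewuk   [unconditioned shift]
  simtewuk → simsewuk   [palatalisation]
  simsewuk (rule 5 does not apply)
  giving Irnik simsewuk.

simsewuk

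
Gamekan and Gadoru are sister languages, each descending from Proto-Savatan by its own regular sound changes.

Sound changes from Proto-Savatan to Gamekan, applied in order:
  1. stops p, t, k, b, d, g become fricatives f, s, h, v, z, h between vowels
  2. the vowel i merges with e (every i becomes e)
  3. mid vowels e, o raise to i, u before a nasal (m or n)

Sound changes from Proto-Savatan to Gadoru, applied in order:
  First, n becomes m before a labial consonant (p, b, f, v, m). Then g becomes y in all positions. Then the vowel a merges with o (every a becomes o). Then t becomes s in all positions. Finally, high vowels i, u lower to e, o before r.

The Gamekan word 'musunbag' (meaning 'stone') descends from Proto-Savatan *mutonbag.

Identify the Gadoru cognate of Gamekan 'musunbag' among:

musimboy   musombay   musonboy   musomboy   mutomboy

Gadoru: *mutonbag > mutombag > mutombay > mutomboy > musomboy  (by nasal place assimilation, unconditioned shift, vowel merger, unconditioned shift)

musomboy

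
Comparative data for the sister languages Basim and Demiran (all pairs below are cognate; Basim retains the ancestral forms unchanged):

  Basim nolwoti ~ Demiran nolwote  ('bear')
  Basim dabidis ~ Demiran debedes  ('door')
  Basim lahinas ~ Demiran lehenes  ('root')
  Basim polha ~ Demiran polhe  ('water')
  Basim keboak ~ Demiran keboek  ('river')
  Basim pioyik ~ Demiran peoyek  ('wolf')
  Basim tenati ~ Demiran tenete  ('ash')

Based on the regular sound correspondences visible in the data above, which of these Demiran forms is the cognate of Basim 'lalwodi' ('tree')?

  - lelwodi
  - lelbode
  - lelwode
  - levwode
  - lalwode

lahinas ~ lehenes, tenati ~ tenete — Basim a corresponds to Demiran e after a consonant, before a consonant other than r, m, n, p, b, f, v.
nolwoti ~ nolwote, tenati ~ tenete — Basim i corresponds to Demiran e word-finally.
Applying these to Basim 'lalwodi':
  lalwodi → lelwodi   (a→e after a consonant, before a consonant other than r, m, n, p, b, f, v)
  lelwodi → lelwode   (i→e word-finally)
So the Demiran cognate is 'lelwode'.

lelwode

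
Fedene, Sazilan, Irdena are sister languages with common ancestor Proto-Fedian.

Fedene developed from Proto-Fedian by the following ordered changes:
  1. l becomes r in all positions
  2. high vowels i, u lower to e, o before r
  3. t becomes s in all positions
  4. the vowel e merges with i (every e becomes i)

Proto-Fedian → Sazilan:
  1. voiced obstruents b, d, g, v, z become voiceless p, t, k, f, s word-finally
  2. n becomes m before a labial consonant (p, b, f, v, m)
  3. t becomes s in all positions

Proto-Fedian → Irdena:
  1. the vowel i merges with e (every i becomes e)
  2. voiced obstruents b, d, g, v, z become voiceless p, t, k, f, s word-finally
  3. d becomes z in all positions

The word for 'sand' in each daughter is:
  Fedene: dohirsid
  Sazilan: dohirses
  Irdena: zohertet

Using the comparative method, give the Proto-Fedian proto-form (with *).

*dohirted

Position 7: Fedene has i, Sazilan has e, Irdena has e. Sazilan preserves e here (none of its changes turn any other segment into e), so the proto-segment is *e.
Position 8: Fedene has d, Sazilan has s, Irdena has t. Fedene preserves d here (none of its changes turn any other segment into d), so the proto-segment is *d.
Position 1: Fedene has d, Sazilan has d, Irdena has z. Fedene preserves d here (none of its changes turn any other segment into d), so the proto-segment is *d.
Continuing position by position gives *dohirted; check it forward:
Fedene: *dohirted > doherted > dohersed > dohirsid  (by pre-rhotic lowering, unconditioned shift, vowel merger)
Sazilan: *dohirted > dohirtet > dohirses  (by final devoicing, unconditioned shift)
Irdena: start from *dohirted.
  rule 1 (vowel merger): dohirted → doherted
  rule 2 (final devoicing): doherted → dohertet
  rule 3 (unconditioned shift): dohertet → zohertet
  ⇒ Irdena zohertet
No other proto-form is consistent with every reflex, so the reconstruction is *dohirted.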